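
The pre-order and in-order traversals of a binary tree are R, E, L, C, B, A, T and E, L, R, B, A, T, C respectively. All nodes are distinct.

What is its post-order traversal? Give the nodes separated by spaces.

L E T A B C R

The first element of pre-order is the root; it splits in-order into left and right subtrees.
Root R: left subtree has 2 nodes {E, L}, right has 4 {B, A, T, C}.
  Root E: left subtree has 0 nodes { }, right has 1 {L}.
  Root C: left subtree has 3 nodes {B, A, T}, right has 0 { }.
    Root B: left subtree has 0 nodes { }, right has 2 {A, T}.
      Root A: left subtree has 0 nodes { }, right has 1 {T}.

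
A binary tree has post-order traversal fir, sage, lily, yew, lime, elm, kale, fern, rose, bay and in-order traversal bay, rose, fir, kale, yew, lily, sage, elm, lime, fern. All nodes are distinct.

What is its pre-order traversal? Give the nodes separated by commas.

The last element of post-order is the root; it splits in-order into left and right subtrees.
Root bay: left subtree has 0 nodes { }, right has 9 {rose, fir, kale, yew, lily, sage, elm, lime, fern}.
  Root rose: left subtree has 0 nodes { }, right has 8 {fir, kale, yew, lily, sage, elm, lime, fern}.
    Root fern: left subtree has 7 nodes {fir, kale, yew, lily, sage, elm, lime}, right has 0 { }.
      Root kale: left subtree has 1 node {fir}, right has 5 {yew, lily, sage, elm, lime}.
        Root elm: left subtree has 3 nodes {yew, lily, sage}, right has 1 {lime}.
          Root yew: left subtree has 0 nodes { }, right has 2 {lily, sage}.
            Root lily: left subtree has 0 nodes { }, right has 1 {sage}.

bay, rose, fern, kale, fir, elm, yew, lily, sage, lime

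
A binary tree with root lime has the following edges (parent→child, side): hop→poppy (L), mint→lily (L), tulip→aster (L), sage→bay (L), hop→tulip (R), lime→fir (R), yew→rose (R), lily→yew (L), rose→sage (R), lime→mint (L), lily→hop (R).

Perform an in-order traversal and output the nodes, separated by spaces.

yew rose bay sage lily poppy hop aster tulip mint lime fir

In-order visits the left subtree, then the node, then the right subtree.
At lime: go left to mint.
  At mint: go left to lily.
    At lily: go left to yew.
      At yew: no left child.
      Visit yew.
      At yew: go right to rose.
        At rose: no left child.
        Visit rose.
        At rose: go right to sage.
          At sage: go left to bay.
            bay is a leaf — visit bay.
          Visit sage.
          At sage: no right child.
    Visit lily.
    At lily: go right to hop.
      At hop: go left to poppy.
        poppy is a leaf — visit poppy.
      Visit hop.
      At hop: go right to tulip.
        At tulip: go left to aster.
          aster is a leaf — visit aster.
        Visit tulip.
        At tulip: no right child.
  Visit mint.
  At mint: no right child.
Visit lime.
At lime: go right to fir.
  fir is a leaf — visit fir.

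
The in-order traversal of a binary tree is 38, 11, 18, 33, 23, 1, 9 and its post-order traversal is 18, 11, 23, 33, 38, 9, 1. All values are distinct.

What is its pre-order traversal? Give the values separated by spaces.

1 38 33 11 18 23 9

The last element of post-order is the root; it splits in-order into left and right subtrees.
Root 1: left subtree has 5 nodes {38, 11, 18, 33, 23}, right has 1 {9}.
  Root 38: left subtree has 0 nodes { }, right has 4 {11, 18, 33, 23}.
    Root 33: left subtree has 2 nodes {11, 18}, right has 1 {23}.
      Root 11: left subtree has 0 nodes { }, right has 1 {18}.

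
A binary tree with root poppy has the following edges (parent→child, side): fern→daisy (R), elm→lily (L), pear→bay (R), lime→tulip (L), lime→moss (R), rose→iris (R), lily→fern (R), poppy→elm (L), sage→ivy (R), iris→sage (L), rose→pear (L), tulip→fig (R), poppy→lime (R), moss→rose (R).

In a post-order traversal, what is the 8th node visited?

Post-order visits the left subtree, then the right subtree, then the node.
At poppy: go left to elm.
  At elm: go left to lily.
    At lily: no left child.
    At lily: go right to fern.
      At fern: no left child.
      At fern: go right to daisy.
        daisy is a leaf — visit daisy.
      Visit fern.
    Visit lily.
  At elm: no right child.
  Visit elm.
At poppy: go right to lime.
  At lime: go left to tulip.
    At tulip: no left child.
    At tulip: go right to fig.
      fig is a leaf — visit fig.
    Visit tulip.
  At lime: go right to moss.
    At moss: no left child.
    At moss: go right to rose.
      At rose: go left to pear.
        At pear: no left child.
        At pear: go right to bay.
          bay is a leaf — visit bay.
        Visit pear.
      At rose: go right to iris.
        At iris: go left to sage.
          At sage: no left child.
          At sage: go right to ivy.
            ivy is a leaf — visit ivy.
          Visit sage.
        At iris: no right child.
        Visit iris.
      Visit rose.
    Visit moss.
  Visit lime.
Visit poppy.
Full post-order sequence: daisy, fern, lily, elm, fig, tulip, bay, pear, ivy, sage, iris, rose, moss, lime, poppy.

pear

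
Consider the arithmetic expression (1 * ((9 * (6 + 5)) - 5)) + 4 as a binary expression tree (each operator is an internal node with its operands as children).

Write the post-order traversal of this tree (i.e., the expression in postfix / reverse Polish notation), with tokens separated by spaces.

Post-order on an expression tree gives postfix notation: for each operator, emit left operand, right operand, then the operator.

1 9 6 5 + * 5 - * 4 +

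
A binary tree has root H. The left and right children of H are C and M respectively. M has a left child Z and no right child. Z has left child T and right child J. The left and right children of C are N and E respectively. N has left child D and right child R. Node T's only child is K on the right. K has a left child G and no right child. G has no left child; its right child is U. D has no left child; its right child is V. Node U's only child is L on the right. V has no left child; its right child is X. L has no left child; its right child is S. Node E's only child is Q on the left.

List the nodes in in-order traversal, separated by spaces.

In-order visits the left subtree, then the node, then the right subtree.
At H: go left to C.
  At C: go left to N.
    At N: go left to D.
      At D: no left child.
      Visit D.
      At D: go right to V.
        At V: no left child.
        Visit V.
        At V: go right to X.
          X is a leaf — visit X.
    Visit N.
    At N: go right to R.
      R is a leaf — visit R.
  Visit C.
  At C: go right to E.
    At E: go left to Q.
      Q is a leaf — visit Q.
    Visit E.
    At E: no right child.
Visit H.
At H: go right to M.
  At M: go left to Z.
    At Z: go left to T.
      At T: no left child.
      Visit T.
      At T: go right to K.
        At K: go left to G.
          At G: no left child.
          Visit G.
          At G: go right to U.
            At U: no left child.
            Visit U.
            At U: go right to L.
              At L: no left child.
              Visit L.
              At L: go right to S.
                S is a leaf — visit S.
        Visit K.
        At K: no right child.
    Visit Z.
    At Z: go right to J.
      J is a leaf — visit J.
  Visit M.
  At M: no right child.

D V X N R C Q E H T G U L S K Z J M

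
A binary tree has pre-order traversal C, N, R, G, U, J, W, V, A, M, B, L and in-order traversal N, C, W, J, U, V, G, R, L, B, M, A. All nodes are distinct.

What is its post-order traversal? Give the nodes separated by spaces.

The first element of pre-order is the root; it splits in-order into left and right subtrees.
Root C: left subtree has 1 node {N}, right has 10 {W, J, U, V, G, R, L, B, M, A}.
  Root R: left subtree has 5 nodes {W, J, U, V, G}, right has 4 {L, B, M, A}.
    Root G: left subtree has 4 nodes {W, J, U, V}, right has 0 { }.
      Root U: left subtree has 2 nodes {W, J}, right has 1 {V}.
        Root J: left subtree has 1 node {W}, right has 0 { }.
    Root A: left subtree has 3 nodes {L, B, M}, right has 0 { }.
      Root M: left subtree has 2 nodes {L, B}, right has 0 { }.
        Root B: left subtree has 1 node {L}, right has 0 { }.

N W J V U G L B M A R C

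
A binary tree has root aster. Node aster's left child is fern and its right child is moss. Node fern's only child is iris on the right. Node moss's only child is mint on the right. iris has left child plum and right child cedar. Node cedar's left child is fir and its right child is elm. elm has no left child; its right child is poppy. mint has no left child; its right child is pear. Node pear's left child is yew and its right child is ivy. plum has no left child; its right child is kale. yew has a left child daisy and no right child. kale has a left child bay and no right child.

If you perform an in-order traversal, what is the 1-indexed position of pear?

15

In-order visits the left subtree, then the node, then the right subtree.
At aster: go left to fern.
  At fern: no left child.
  Visit fern.
  At fern: go right to iris.
    At iris: go left to plum.
      At plum: no left child.
      Visit plum.
      At plum: go right to kale.
        At kale: go left to bay.
          bay is a leaf — visit bay.
        Visit kale.
        At kale: no right child.
    Visit iris.
    At iris: go right to cedar.
      At cedar: go left to fir.
        fir is a leaf — visit fir.
      Visit cedar.
      At cedar: go right to elm.
        At elm: no left child.
        Visit elm.
        At elm: go right to poppy.
          poppy is a leaf — visit poppy.
Visit aster.
At aster: go right to moss.
  At moss: no left child.
  Visit moss.
  At moss: go right to mint.
    At mint: no left child.
    Visit mint.
    At mint: go right to pear.
      At pear: go left to yew.
        At yew: go left to daisy.
          daisy is a leaf — visit daisy.
        Visit yew.
        At yew: no right child.
      Visit pear.
      At pear: go right to ivy.
        ivy is a leaf — visit ivy.
Full in-order sequence: fern, plum, bay, kale, iris, fir, cedar, elm, poppy, aster, moss, mint, daisy, yew, pear, ivy.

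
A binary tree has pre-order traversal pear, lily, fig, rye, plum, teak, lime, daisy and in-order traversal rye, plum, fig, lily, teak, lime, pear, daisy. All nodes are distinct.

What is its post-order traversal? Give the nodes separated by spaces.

plum rye fig lime teak lily daisy pear

The first element of pre-order is the root; it splits in-order into left and right subtrees.
Root pear: left subtree has 6 nodes {rye, plum, fig, lily, teak, lime}, right has 1 {daisy}.
  Root lily: left subtree has 3 nodes {rye, plum, fig}, right has 2 {teak, lime}.
    Root fig: left subtree has 2 nodes {rye, plum}, right has 0 { }.
      Root rye: left subtree has 0 nodes { }, right has 1 {plum}.
    Root teak: left subtree has 0 nodes { }, right has 1 {lime}.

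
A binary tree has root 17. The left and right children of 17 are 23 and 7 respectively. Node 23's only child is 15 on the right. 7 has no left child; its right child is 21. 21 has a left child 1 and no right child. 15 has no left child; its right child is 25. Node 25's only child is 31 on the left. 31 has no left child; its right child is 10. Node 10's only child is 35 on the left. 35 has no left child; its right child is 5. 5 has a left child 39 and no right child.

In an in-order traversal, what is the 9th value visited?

17

In-order visits the left subtree, then the node, then the right subtree.
At 17: go left to 23.
  At 23: no left child.
  Visit 23.
  At 23: go right to 15.
    At 15: no left child.
    Visit 15.
    At 15: go right to 25.
      At 25: go left to 31.
        At 31: no left child.
        Visit 31.
        At 31: go right to 10.
          At 10: go left to 35.
            At 35: no left child.
            Visit 35.
            At 35: go right to 5.
              At 5: go left to 39.
                39 is a leaf — visit 39.
              Visit 5.
              At 5: no right child.
          Visit 10.
          At 10: no right child.
      Visit 25.
      At 25: no right child.
Visit 17.
At 17: go right to 7.
  At 7: no left child.
  Visit 7.
  At 7: go right to 21.
    At 21: go left to 1.
      1 is a leaf — visit 1.
    Visit 21.
    At 21: no right child.
Full in-order sequence: 23, 15, 31, 35, 39, 5, 10, 25, 17, 7, 1, 21.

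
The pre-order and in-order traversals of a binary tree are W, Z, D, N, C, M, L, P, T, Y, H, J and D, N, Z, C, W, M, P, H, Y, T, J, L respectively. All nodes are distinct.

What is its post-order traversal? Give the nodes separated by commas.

The first element of pre-order is the root; it splits in-order into left and right subtrees.
Root W: left subtree has 4 nodes {D, N, Z, C}, right has 7 {M, P, H, Y, T, J, L}.
  Root Z: left subtree has 2 nodes {D, N}, right has 1 {C}.
    Root D: left subtree has 0 nodes { }, right has 1 {N}.
  Root M: left subtree has 0 nodes { }, right has 6 {P, H, Y, T, J, L}.
    Root L: left subtree has 5 nodes {P, H, Y, T, J}, right has 0 { }.
      Root P: left subtree has 0 nodes { }, right has 4 {H, Y, T, J}.
        Root T: left subtree has 2 nodes {H, Y}, right has 1 {J}.
          Root Y: left subtree has 1 node {H}, right has 0 { }.

N, D, C, Z, H, Y, J, T, P, L, M, W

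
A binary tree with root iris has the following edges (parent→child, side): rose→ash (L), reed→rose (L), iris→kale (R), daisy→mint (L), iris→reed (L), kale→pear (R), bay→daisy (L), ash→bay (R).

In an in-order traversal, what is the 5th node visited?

rose

In-order visits the left subtree, then the node, then the right subtree.
At iris: go left to reed.
  At reed: go left to rose.
    At rose: go left to ash.
      At ash: no left child.
      Visit ash.
      At ash: go right to bay.
        At bay: go left to daisy.
          At daisy: go left to mint.
            mint is a leaf — visit mint.
          Visit daisy.
          At daisy: no right child.
        Visit bay.
        At bay: no right child.
    Visit rose.
    At rose: no right child.
  Visit reed.
  At reed: no right child.
Visit iris.
At iris: go right to kale.
  At kale: no left child.
  Visit kale.
  At kale: go right to pear.
    pear is a leaf — visit pear.
Full in-order sequence: ash, mint, daisy, bay, rose, reed, iris, kale, pear.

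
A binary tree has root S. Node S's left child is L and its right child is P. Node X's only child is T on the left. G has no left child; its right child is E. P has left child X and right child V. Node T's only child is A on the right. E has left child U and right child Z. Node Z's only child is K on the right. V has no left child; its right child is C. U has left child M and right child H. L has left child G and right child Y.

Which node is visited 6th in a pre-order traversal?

Pre-order visits the node, then its left subtree, then its right subtree.
Visit S.
At S: go left to L.
  Visit L.
  At L: go left to G.
    Visit G.
    At G: no left child.
    At G: go right to E.
      Visit E.
      At E: go left to U.
        Visit U.
        At U: go left to M.
          M is a leaf — visit M.
        At U: go right to H.
          H is a leaf — visit H.
      At E: go right to Z.
        Visit Z.
        At Z: no left child.
        At Z: go right to K.
          K is a leaf — visit K.
  At L: go right to Y.
    Y is a leaf — visit Y.
At S: go right to P.
  Visit P.
  At P: go left to X.
    Visit X.
    At X: go left to T.
      Visit T.
      At T: no left child.
      At T: go right to A.
        A is a leaf — visit A.
    At X: no right child.
  At P: go right to V.
    Visit V.
    At V: no left child.
    At V: go right to C.
      C is a leaf — visit C.
Full pre-order sequence: S, L, G, E, U, M, H, Z, K, Y, P, X, T, A, V, C.

M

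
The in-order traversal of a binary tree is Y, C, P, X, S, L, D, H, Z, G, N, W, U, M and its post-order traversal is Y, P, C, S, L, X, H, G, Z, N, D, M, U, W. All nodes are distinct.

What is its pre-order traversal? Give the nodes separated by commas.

The last element of post-order is the root; it splits in-order into left and right subtrees.
Root W: left subtree has 11 nodes {Y, C, P, X, S, L, D, H, Z, G, N}, right has 2 {U, M}.
  Root D: left subtree has 6 nodes {Y, C, P, X, S, L}, right has 4 {H, Z, G, N}.
    Root X: left subtree has 3 nodes {Y, C, P}, right has 2 {S, L}.
      Root C: left subtree has 1 node {Y}, right has 1 {P}.
      Root L: left subtree has 1 node {S}, right has 0 { }.
    Root N: left subtree has 3 nodes {H, Z, G}, right has 0 { }.
      Root Z: left subtree has 1 node {H}, right has 1 {G}.
  Root U: left subtree has 0 nodes { }, right has 1 {M}.

W, D, X, C, Y, P, L, S, N, Z, H, G, U, M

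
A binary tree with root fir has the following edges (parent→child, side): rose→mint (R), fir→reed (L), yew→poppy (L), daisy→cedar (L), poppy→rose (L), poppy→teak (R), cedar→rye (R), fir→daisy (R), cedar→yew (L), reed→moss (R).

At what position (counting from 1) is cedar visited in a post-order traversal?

9

Post-order visits the left subtree, then the right subtree, then the node.
At fir: go left to reed.
  At reed: no left child.
  At reed: go right to moss.
    moss is a leaf — visit moss.
  Visit reed.
At fir: go right to daisy.
  At daisy: go left to cedar.
    At cedar: go left to yew.
      At yew: go left to poppy.
        At poppy: go left to rose.
          At rose: no left child.
          At rose: go right to mint.
            mint is a leaf — visit mint.
          Visit rose.
        At poppy: go right to teak.
          teak is a leaf — visit teak.
        Visit poppy.
      At yew: no right child.
      Visit yew.
    At cedar: go right to rye.
      rye is a leaf — visit rye.
    Visit cedar.
  At daisy: no right child.
  Visit daisy.
Visit fir.
Full post-order sequence: moss, reed, mint, rose, teak, poppy, yew, rye, cedar, daisy, fir.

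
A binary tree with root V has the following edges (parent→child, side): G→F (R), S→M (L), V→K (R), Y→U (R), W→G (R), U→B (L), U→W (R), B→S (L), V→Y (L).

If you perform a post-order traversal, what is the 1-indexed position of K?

9

Post-order visits the left subtree, then the right subtree, then the node.
At V: go left to Y.
  At Y: no left child.
  At Y: go right to U.
    At U: go left to B.
      At B: go left to S.
        At S: go left to M.
          M is a leaf — visit M.
        At S: no right child.
        Visit S.
      At B: no right child.
      Visit B.
    At U: go right to W.
      At W: no left child.
      At W: go right to G.
        At G: no left child.
        At G: go right to F.
          F is a leaf — visit F.
        Visit G.
      Visit W.
    Visit U.
  Visit Y.
At V: go right to K.
  K is a leaf — visit K.
Visit V.
Full post-order sequence: M, S, B, F, G, W, U, Y, K, V.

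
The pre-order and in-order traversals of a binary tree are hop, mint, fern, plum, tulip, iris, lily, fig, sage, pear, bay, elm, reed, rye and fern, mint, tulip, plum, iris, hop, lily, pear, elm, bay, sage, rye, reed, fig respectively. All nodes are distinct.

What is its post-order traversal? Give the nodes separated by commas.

The first element of pre-order is the root; it splits in-order into left and right subtrees.
Root hop: left subtree has 5 nodes {fern, mint, tulip, plum, iris}, right has 8 {lily, pear, elm, bay, sage, rye, reed, fig}.
  Root mint: left subtree has 1 node {fern}, right has 3 {tulip, plum, iris}.
    Root plum: left subtree has 1 node {tulip}, right has 1 {iris}.
  Root lily: left subtree has 0 nodes { }, right has 7 {pear, elm, bay, sage, rye, reed, fig}.
    Root fig: left subtree has 6 nodes {pear, elm, bay, sage, rye, reed}, right has 0 { }.
      Root sage: left subtree has 3 nodes {pear, elm, bay}, right has 2 {rye, reed}.
        Root pear: left subtree has 0 nodes { }, right has 2 {elm, bay}.
          Root bay: left subtree has 1 node {elm}, right has 0 { }.
        Root reed: left subtree has 1 node {rye}, right has 0 { }.

fern, tulip, iris, plum, mint, elm, bay, pear, rye, reed, sage, fig, lily, hop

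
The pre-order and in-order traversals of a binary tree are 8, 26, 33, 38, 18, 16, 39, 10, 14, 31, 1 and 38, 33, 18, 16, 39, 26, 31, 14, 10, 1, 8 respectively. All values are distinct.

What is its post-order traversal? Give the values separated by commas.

The first element of pre-order is the root; it splits in-order into left and right subtrees.
Root 8: left subtree has 10 nodes {38, 33, 18, 16, 39, 26, 31, 14, 10, 1}, right has 0 { }.
  Root 26: left subtree has 5 nodes {38, 33, 18, 16, 39}, right has 4 {31, 14, 10, 1}.
    Root 33: left subtree has 1 node {38}, right has 3 {18, 16, 39}.
      Root 18: left subtree has 0 nodes { }, right has 2 {16, 39}.
        Root 16: left subtree has 0 nodes { }, right has 1 {39}.
    Root 10: left subtree has 2 nodes {31, 14}, right has 1 {1}.
      Root 14: left subtree has 1 node {31}, right has 0 { }.

38, 39, 16, 18, 33, 31, 14, 1, 10, 26, 8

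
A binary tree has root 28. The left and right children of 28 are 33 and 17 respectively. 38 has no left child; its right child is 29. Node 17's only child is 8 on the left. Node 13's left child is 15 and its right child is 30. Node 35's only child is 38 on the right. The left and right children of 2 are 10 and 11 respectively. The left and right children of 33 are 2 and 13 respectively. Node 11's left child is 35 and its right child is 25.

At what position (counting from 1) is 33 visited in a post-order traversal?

Post-order visits the left subtree, then the right subtree, then the node.
At 28: go left to 33.
  At 33: go left to 2.
    At 2: go left to 10.
      10 is a leaf — visit 10.
    At 2: go right to 11.
      At 11: go left to 35.
        At 35: no left child.
        At 35: go right to 38.
          At 38: no left child.
          At 38: go right to 29.
            29 is a leaf — visit 29.
          Visit 38.
        Visit 35.
      At 11: go right to 25.
        25 is a leaf — visit 25.
      Visit 11.
    Visit 2.
  At 33: go right to 13.
    At 13: go left to 15.
      15 is a leaf — visit 15.
    At 13: go right to 30.
      30 is a leaf — visit 30.
    Visit 13.
  Visit 33.
At 28: go right to 17.
  At 17: go left to 8.
    8 is a leaf — visit 8.
  At 17: no right child.
  Visit 17.
Visit 28.
Full post-order sequence: 10, 29, 38, 35, 25, 11, 2, 15, 30, 13, 33, 8, 17, 28.

11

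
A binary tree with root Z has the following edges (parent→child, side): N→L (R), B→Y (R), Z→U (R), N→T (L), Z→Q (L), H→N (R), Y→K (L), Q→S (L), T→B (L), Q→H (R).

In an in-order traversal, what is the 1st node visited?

S

In-order visits the left subtree, then the node, then the right subtree.
At Z: go left to Q.
  At Q: go left to S.
    S is a leaf — visit S.
  Visit Q.
  At Q: go right to H.
    At H: no left child.
    Visit H.
    At H: go right to N.
      At N: go left to T.
        At T: go left to B.
          At B: no left child.
          Visit B.
          At B: go right to Y.
            At Y: go left to K.
              K is a leaf — visit K.
            Visit Y.
            At Y: no right child.
        Visit T.
        At T: no right child.
      Visit N.
      At N: go right to L.
        L is a leaf — visit L.
Visit Z.
At Z: go right to U.
  U is a leaf — visit U.
Full in-order sequence: S, Q, H, B, K, Y, T, N, L, Z, U.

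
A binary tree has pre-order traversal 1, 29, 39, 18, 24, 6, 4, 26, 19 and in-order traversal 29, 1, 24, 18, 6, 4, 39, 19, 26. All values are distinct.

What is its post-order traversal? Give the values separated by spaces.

29 24 4 6 18 19 26 39 1

The first element of pre-order is the root; it splits in-order into left and right subtrees.
Root 1: left subtree has 1 node {29}, right has 7 {24, 18, 6, 4, 39, 19, 26}.
  Root 39: left subtree has 4 nodes {24, 18, 6, 4}, right has 2 {19, 26}.
    Root 18: left subtree has 1 node {24}, right has 2 {6, 4}.
      Root 6: left subtree has 0 nodes { }, right has 1 {4}.
    Root 26: left subtree has 1 node {19}, right has 0 { }.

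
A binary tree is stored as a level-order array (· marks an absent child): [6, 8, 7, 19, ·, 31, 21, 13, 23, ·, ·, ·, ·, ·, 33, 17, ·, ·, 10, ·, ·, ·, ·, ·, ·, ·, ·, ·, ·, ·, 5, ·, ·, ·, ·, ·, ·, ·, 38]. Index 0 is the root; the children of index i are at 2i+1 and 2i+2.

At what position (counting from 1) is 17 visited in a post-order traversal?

1

Post-order visits the left subtree, then the right subtree, then the node.
At 6: go left to 8.
  At 8: go left to 19.
    At 19: go left to 13.
      At 13: go left to 17.
        17 is a leaf — visit 17.
      At 13: no right child.
      Visit 13.
    At 19: go right to 23.
      At 23: no left child.
      At 23: go right to 10.
        At 10: no left child.
        At 10: go right to 38.
          38 is a leaf — visit 38.
        Visit 10.
      Visit 23.
    Visit 19.
  At 8: no right child.
  Visit 8.
At 6: go right to 7.
  At 7: go left to 31.
    31 is a leaf — visit 31.
  At 7: go right to 21.
    At 21: no left child.
    At 21: go right to 33.
      At 33: no left child.
      At 33: go right to 5.
        5 is a leaf — visit 5.
      Visit 33.
    Visit 21.
  Visit 7.
Visit 6.
Full post-order sequence: 17, 13, 38, 10, 23, 19, 8, 31, 5, 33, 21, 7, 6.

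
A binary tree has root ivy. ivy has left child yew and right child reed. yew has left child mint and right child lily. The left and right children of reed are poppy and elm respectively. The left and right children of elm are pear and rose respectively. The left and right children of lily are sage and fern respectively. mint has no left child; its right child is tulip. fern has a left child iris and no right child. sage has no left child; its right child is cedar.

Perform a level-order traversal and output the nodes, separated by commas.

Level-order visits nodes level by level from the root, left to right within each level.
Level 0: ivy
Level 1: yew, reed
Level 2: mint, lily, poppy, elm
Level 3: tulip, sage, fern, pear, rose
Level 4: cedar, iris

ivy, yew, reed, mint, lily, poppy, elm, tulip, sage, fern, pear, rose, cedar, iris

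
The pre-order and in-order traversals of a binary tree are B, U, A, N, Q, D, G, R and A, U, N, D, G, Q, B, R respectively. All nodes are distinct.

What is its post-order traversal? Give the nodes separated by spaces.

The first element of pre-order is the root; it splits in-order into left and right subtrees.
Root B: left subtree has 6 nodes {A, U, N, D, G, Q}, right has 1 {R}.
  Root U: left subtree has 1 node {A}, right has 4 {N, D, G, Q}.
    Root N: left subtree has 0 nodes { }, right has 3 {D, G, Q}.
      Root Q: left subtree has 2 nodes {D, G}, right has 0 { }.
        Root D: left subtree has 0 nodes { }, right has 1 {G}.

A G D Q N U R B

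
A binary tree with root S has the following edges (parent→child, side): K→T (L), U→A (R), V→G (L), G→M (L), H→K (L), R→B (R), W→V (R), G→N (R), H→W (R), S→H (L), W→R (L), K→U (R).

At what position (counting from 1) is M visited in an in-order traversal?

In-order visits the left subtree, then the node, then the right subtree.
At S: go left to H.
  At H: go left to K.
    At K: go left to T.
      T is a leaf — visit T.
    Visit K.
    At K: go right to U.
      At U: no left child.
      Visit U.
      At U: go right to A.
        A is a leaf — visit A.
  Visit H.
  At H: go right to W.
    At W: go left to R.
      At R: no left child.
      Visit R.
      At R: go right to B.
        B is a leaf — visit B.
    Visit W.
    At W: go right to V.
      At V: go left to G.
        At G: go left to M.
          M is a leaf — visit M.
        Visit G.
        At G: go right to N.
          N is a leaf — visit N.
      Visit V.
      At V: no right child.
Visit S.
At S: no right child.
Full in-order sequence: T, K, U, A, H, R, B, W, M, G, N, V, S.

9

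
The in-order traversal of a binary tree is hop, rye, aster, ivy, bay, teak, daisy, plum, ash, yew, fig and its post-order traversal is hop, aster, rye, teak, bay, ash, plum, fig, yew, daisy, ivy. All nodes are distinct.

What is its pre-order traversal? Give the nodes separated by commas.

ivy, rye, hop, aster, daisy, bay, teak, yew, plum, ash, fig

The last element of post-order is the root; it splits in-order into left and right subtrees.
Root ivy: left subtree has 3 nodes {hop, rye, aster}, right has 7 {bay, teak, daisy, plum, ash, yew, fig}.
  Root rye: left subtree has 1 node {hop}, right has 1 {aster}.
  Root daisy: left subtree has 2 nodes {bay, teak}, right has 4 {plum, ash, yew, fig}.
    Root bay: left subtree has 0 nodes { }, right has 1 {teak}.
    Root yew: left subtree has 2 nodes {plum, ash}, right has 1 {fig}.
      Root plum: left subtree has 0 nodes { }, right has 1 {ash}.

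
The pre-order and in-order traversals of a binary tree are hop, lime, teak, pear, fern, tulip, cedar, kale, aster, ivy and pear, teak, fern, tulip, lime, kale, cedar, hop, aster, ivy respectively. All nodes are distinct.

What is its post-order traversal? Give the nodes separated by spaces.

pear tulip fern teak kale cedar lime ivy aster hop

The first element of pre-order is the root; it splits in-order into left and right subtrees.
Root hop: left subtree has 7 nodes {pear, teak, fern, tulip, lime, kale, cedar}, right has 2 {aster, ivy}.
  Root lime: left subtree has 4 nodes {pear, teak, fern, tulip}, right has 2 {kale, cedar}.
    Root teak: left subtree has 1 node {pear}, right has 2 {fern, tulip}.
      Root fern: left subtree has 0 nodes { }, right has 1 {tulip}.
    Root cedar: left subtree has 1 node {kale}, right has 0 { }.
  Root aster: left subtree has 0 nodes { }, right has 1 {ivy}.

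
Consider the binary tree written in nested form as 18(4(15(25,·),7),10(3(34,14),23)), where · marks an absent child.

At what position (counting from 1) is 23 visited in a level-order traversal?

Level-order visits nodes level by level from the root, left to right within each level.
Level 0: 18
Level 1: 4, 10
Level 2: 15, 7, 3, 23
Level 3: 25, 34, 14
Full level-order sequence: 18, 4, 10, 15, 7, 3, 23, 25, 34, 14.

7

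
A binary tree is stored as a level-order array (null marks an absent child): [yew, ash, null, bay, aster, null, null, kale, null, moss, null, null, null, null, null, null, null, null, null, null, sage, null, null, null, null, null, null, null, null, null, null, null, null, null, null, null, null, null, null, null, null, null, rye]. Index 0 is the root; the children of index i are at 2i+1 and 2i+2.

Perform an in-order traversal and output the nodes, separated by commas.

In-order visits the left subtree, then the node, then the right subtree.
At yew: go left to ash.
  At ash: go left to bay.
    At bay: go left to kale.
      kale is a leaf — visit kale.
    Visit bay.
    At bay: no right child.
  Visit ash.
  At ash: go right to aster.
    At aster: go left to moss.
      At moss: no left child.
      Visit moss.
      At moss: go right to sage.
        At sage: no left child.
        Visit sage.
        At sage: go right to rye.
          rye is a leaf — visit rye.
    Visit aster.
    At aster: no right child.
Visit yew.
At yew: no right child.

kale, bay, ash, moss, sage, rye, aster, yew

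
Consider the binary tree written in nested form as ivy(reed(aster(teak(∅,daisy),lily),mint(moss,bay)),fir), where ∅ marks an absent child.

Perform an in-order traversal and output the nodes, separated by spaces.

In-order visits the left subtree, then the node, then the right subtree.
At ivy: go left to reed.
  At reed: go left to aster.
    At aster: go left to teak.
      At teak: no left child.
      Visit teak.
      At teak: go right to daisy.
        daisy is a leaf — visit daisy.
    Visit aster.
    At aster: go right to lily.
      lily is a leaf — visit lily.
  Visit reed.
  At reed: go right to mint.
    At mint: go left to moss.
      moss is a leaf — visit moss.
    Visit mint.
    At mint: go right to bay.
      bay is a leaf — visit bay.
Visit ivy.
At ivy: go right to fir.
  fir is a leaf — visit fir.

teak daisy aster lily reed moss mint bay ivy fir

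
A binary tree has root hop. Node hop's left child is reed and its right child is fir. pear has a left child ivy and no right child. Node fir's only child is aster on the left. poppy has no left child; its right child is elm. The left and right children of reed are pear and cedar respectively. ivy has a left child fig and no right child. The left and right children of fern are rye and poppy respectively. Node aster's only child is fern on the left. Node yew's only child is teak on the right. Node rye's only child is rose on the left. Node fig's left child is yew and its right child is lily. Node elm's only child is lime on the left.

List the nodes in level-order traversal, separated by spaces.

Level-order visits nodes level by level from the root, left to right within each level.
Level 0: hop
Level 1: reed, fir
Level 2: pear, cedar, aster
Level 3: ivy, fern
Level 4: fig, rye, poppy
Level 5: yew, lily, rose, elm
Level 6: teak, lime

hop reed fir pear cedar aster ivy fern fig rye poppy yew lily rose elm teak lime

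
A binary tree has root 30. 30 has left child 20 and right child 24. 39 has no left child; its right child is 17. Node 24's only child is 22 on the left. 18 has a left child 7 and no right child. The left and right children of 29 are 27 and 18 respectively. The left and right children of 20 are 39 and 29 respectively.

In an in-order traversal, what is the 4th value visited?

27

In-order visits the left subtree, then the node, then the right subtree.
At 30: go left to 20.
  At 20: go left to 39.
    At 39: no left child.
    Visit 39.
    At 39: go right to 17.
      17 is a leaf — visit 17.
  Visit 20.
  At 20: go right to 29.
    At 29: go left to 27.
      27 is a leaf — visit 27.
    Visit 29.
    At 29: go right to 18.
      At 18: go left to 7.
        7 is a leaf — visit 7.
      Visit 18.
      At 18: no right child.
Visit 30.
At 30: go right to 24.
  At 24: go left to 22.
    22 is a leaf — visit 22.
  Visit 24.
  At 24: no right child.
Full in-order sequence: 39, 17, 20, 27, 29, 7, 18, 30, 22, 24.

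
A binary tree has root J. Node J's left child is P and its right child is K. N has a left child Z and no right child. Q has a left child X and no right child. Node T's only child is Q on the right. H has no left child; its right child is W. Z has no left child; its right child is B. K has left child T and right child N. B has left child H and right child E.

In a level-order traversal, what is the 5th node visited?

Level-order visits nodes level by level from the root, left to right within each level.
Level 0: J
Level 1: P, K
Level 2: T, N
Level 3: Q, Z
Level 4: X, B
Level 5: H, E
Level 6: W
Full level-order sequence: J, P, K, T, N, Q, Z, X, B, H, E, W.

N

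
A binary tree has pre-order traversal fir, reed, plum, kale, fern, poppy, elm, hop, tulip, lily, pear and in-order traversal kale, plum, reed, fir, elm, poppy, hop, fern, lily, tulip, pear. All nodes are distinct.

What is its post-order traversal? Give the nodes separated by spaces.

kale plum reed elm hop poppy lily pear tulip fern fir

The first element of pre-order is the root; it splits in-order into left and right subtrees.
Root fir: left subtree has 3 nodes {kale, plum, reed}, right has 7 {elm, poppy, hop, fern, lily, tulip, pear}.
  Root reed: left subtree has 2 nodes {kale, plum}, right has 0 { }.
    Root plum: left subtree has 1 node {kale}, right has 0 { }.
  Root fern: left subtree has 3 nodes {elm, poppy, hop}, right has 3 {lily, tulip, pear}.
    Root poppy: left subtree has 1 node {elm}, right has 1 {hop}.
    Root tulip: left subtree has 1 node {lily}, right has 1 {pear}.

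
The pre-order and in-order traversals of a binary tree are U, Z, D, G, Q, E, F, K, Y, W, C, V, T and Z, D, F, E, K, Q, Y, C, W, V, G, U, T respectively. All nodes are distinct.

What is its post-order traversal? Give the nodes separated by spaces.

F K E C V W Y Q G D Z T U

The first element of pre-order is the root; it splits in-order into left and right subtrees.
Root U: left subtree has 11 nodes {Z, D, F, E, K, Q, Y, C, W, V, G}, right has 1 {T}.
  Root Z: left subtree has 0 nodes { }, right has 10 {D, F, E, K, Q, Y, C, W, V, G}.
    Root D: left subtree has 0 nodes { }, right has 9 {F, E, K, Q, Y, C, W, V, G}.
      Root G: left subtree has 8 nodes {F, E, K, Q, Y, C, W, V}, right has 0 { }.
        Root Q: left subtree has 3 nodes {F, E, K}, right has 4 {Y, C, W, V}.
          Root E: left subtree has 1 node {F}, right has 1 {K}.
          Root Y: left subtree has 0 nodes { }, right has 3 {C, W, V}.
            Root W: left subtree has 1 node {C}, right has 1 {V}.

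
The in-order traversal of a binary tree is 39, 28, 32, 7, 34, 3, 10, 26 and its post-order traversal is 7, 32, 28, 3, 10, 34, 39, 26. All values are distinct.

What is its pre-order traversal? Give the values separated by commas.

The last element of post-order is the root; it splits in-order into left and right subtrees.
Root 26: left subtree has 7 nodes {39, 28, 32, 7, 34, 3, 10}, right has 0 { }.
  Root 39: left subtree has 0 nodes { }, right has 6 {28, 32, 7, 34, 3, 10}.
    Root 34: left subtree has 3 nodes {28, 32, 7}, right has 2 {3, 10}.
      Root 28: left subtree has 0 nodes { }, right has 2 {32, 7}.
        Root 32: left subtree has 0 nodes { }, right has 1 {7}.
      Root 10: left subtree has 1 node {3}, right has 0 { }.

26, 39, 34, 28, 32, 7, 10, 3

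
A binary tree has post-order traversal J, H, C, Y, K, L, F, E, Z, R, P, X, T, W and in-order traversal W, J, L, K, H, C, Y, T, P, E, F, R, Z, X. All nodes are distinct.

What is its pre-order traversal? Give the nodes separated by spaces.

W T L J K Y C H X P R E F Z

The last element of post-order is the root; it splits in-order into left and right subtrees.
Root W: left subtree has 0 nodes { }, right has 13 {J, L, K, H, C, Y, T, P, E, F, R, Z, X}.
  Root T: left subtree has 6 nodes {J, L, K, H, C, Y}, right has 6 {P, E, F, R, Z, X}.
    Root L: left subtree has 1 node {J}, right has 4 {K, H, C, Y}.
      Root K: left subtree has 0 nodes { }, right has 3 {H, C, Y}.
        Root Y: left subtree has 2 nodes {H, C}, right has 0 { }.
          Root C: left subtree has 1 node {H}, right has 0 { }.
    Root X: left subtree has 5 nodes {P, E, F, R, Z}, right has 0 { }.
      Root P: left subtree has 0 nodes { }, right has 4 {E, F, R, Z}.
        Root R: left subtree has 2 nodes {E, F}, right has 1 {Z}.
          Root E: left subtree has 0 nodes { }, right has 1 {F}.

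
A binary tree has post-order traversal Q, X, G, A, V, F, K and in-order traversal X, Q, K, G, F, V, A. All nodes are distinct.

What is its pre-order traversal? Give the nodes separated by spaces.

The last element of post-order is the root; it splits in-order into left and right subtrees.
Root K: left subtree has 2 nodes {X, Q}, right has 4 {G, F, V, A}.
  Root X: left subtree has 0 nodes { }, right has 1 {Q}.
  Root F: left subtree has 1 node {G}, right has 2 {V, A}.
    Root V: left subtree has 0 nodes { }, right has 1 {A}.

K X Q F G V A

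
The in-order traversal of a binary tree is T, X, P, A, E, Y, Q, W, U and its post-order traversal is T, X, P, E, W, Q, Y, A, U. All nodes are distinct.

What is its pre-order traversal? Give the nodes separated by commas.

The last element of post-order is the root; it splits in-order into left and right subtrees.
Root U: left subtree has 8 nodes {T, X, P, A, E, Y, Q, W}, right has 0 { }.
  Root A: left subtree has 3 nodes {T, X, P}, right has 4 {E, Y, Q, W}.
    Root P: left subtree has 2 nodes {T, X}, right has 0 { }.
      Root X: left subtree has 1 node {T}, right has 0 { }.
    Root Y: left subtree has 1 node {E}, right has 2 {Q, W}.
      Root Q: left subtree has 0 nodes { }, right has 1 {W}.

U, A, P, X, T, Y, E, Q, W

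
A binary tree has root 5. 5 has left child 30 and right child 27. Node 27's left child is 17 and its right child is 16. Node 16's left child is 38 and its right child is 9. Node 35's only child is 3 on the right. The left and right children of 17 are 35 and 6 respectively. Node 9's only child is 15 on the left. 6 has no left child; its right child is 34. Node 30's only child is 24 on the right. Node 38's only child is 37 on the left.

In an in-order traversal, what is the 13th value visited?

15

In-order visits the left subtree, then the node, then the right subtree.
At 5: go left to 30.
  At 30: no left child.
  Visit 30.
  At 30: go right to 24.
    24 is a leaf — visit 24.
Visit 5.
At 5: go right to 27.
  At 27: go left to 17.
    At 17: go left to 35.
      At 35: no left child.
      Visit 35.
      At 35: go right to 3.
        3 is a leaf — visit 3.
    Visit 17.
    At 17: go right to 6.
      At 6: no left child.
      Visit 6.
      At 6: go right to 34.
        34 is a leaf — visit 34.
  Visit 27.
  At 27: go right to 16.
    At 16: go left to 38.
      At 38: go left to 37.
        37 is a leaf — visit 37.
      Visit 38.
      At 38: no right child.
    Visit 16.
    At 16: go right to 9.
      At 9: go left to 15.
        15 is a leaf — visit 15.
      Visit 9.
      At 9: no right child.
Full in-order sequence: 30, 24, 5, 35, 3, 17, 6, 34, 27, 37, 38, 16, 15, 9.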